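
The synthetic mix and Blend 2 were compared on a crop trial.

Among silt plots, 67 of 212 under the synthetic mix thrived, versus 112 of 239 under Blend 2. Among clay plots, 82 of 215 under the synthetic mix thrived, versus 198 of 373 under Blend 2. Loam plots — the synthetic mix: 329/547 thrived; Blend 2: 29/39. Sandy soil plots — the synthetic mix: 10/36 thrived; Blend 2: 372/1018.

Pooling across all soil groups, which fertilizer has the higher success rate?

Silt: the synthetic mix 67/212 = 31.6%, Blend 2 112/239 = 46.9% → Blend 2
Clay: the synthetic mix 82/215 = 38.1%, Blend 2 198/373 = 53.1% → Blend 2
Loam: the synthetic mix 329/547 = 60.1%, Blend 2 29/39 = 74.4% → Blend 2
Sandy soil: the synthetic mix 10/36 = 27.8%, Blend 2 372/1018 = 36.5% → Blend 2
Overall: the synthetic mix 488/1010 = 48.3%, Blend 2 711/1669 = 42.6% → the synthetic mix
(Blend 2 wins every soil group but the synthetic mix wins overall — Blend 2's plots skew toward the low-rate sandy soil group.)

the synthetic mix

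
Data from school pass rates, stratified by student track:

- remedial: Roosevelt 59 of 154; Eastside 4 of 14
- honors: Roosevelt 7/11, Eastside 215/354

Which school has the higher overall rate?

Remedial: Roosevelt 59/154 = 38.3%, Eastside 4/14 = 28.6% → Roosevelt
Honors: Roosevelt 7/11 = 63.6%, Eastside 215/354 = 60.7% → Roosevelt
Overall: Roosevelt 66/165 = 40.0%, Eastside 219/368 = 59.5% → Eastside
(Roosevelt wins every student group but Eastside wins overall — Roosevelt's students skew toward the low-rate remedial group.)

Eastside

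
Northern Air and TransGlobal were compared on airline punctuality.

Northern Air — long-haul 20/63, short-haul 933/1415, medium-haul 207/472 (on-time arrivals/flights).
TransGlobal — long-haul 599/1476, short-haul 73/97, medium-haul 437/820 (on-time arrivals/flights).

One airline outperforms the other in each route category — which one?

Long-haul: Northern Air 20/63 = 31.7%, TransGlobal 599/1476 = 40.6% → TransGlobal
Short-haul: Northern Air 933/1415 = 65.9%, TransGlobal 73/97 = 75.3% → TransGlobal
Medium-haul: Northern Air 207/472 = 43.9%, TransGlobal 437/820 = 53.3% → TransGlobal
TransGlobal has the higher rate in all 3 groups.

TransGlobal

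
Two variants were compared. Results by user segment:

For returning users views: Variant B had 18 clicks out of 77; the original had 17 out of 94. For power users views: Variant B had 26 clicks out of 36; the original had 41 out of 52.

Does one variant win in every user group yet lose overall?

Returning users: Variant B 18/77 = 23.4%, the original 17/94 = 18.1% → Variant B
Power users: Variant B 26/36 = 72.2%, the original 41/52 = 78.8% → the original
Overall: Variant B 44/113 = 38.9%, the original 58/146 = 39.7% → the original
Neither sweeps: Variant B wins 1 of 2 groups, the original wins 1. The original wins overall but not every group — no Simpson reversal.

No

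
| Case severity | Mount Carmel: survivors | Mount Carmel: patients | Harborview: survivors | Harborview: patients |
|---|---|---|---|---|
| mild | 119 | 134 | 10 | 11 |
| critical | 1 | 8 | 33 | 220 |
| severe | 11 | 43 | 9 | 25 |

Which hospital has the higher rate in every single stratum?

Mild: Mount Carmel 119/134 = 88.8%, Harborview 10/11 = 90.9% → Harborview
Critical: Mount Carmel 1/8 = 12.5%, Harborview 33/220 = 15.0% → Harborview
Severe: Mount Carmel 11/43 = 25.6%, Harborview 9/25 = 36.0% → Harborview
Harborview has the higher rate in all 3 groups.

Harborview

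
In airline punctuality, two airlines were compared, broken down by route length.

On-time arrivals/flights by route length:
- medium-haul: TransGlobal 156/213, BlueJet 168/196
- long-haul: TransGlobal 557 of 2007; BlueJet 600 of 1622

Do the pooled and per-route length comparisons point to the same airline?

Yes

Medium-haul: TransGlobal 156/213 = 73.2%, BlueJet 168/196 = 85.7% → BlueJet
Long-haul: TransGlobal 557/2007 = 27.8%, BlueJet 600/1622 = 37.0% → BlueJet
Overall: TransGlobal 713/2220 = 32.1%, BlueJet 768/1818 = 42.2% → BlueJet
BlueJet wins overall and in every route group — no reversal.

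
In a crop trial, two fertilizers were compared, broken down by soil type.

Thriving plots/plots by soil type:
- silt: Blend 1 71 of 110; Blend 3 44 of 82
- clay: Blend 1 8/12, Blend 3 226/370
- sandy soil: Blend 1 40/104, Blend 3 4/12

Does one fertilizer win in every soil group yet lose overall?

Silt: Blend 1 71/110 = 64.5%, Blend 3 44/82 = 53.7% → Blend 1
Clay: Blend 1 8/12 = 66.7%, Blend 3 226/370 = 61.1% → Blend 1
Sandy soil: Blend 1 40/104 = 38.5%, Blend 3 4/12 = 33.3% → Blend 1
Overall: Blend 1 119/226 = 52.7%, Blend 3 274/464 = 59.1% → Blend 3
Blend 1 wins each soil group but Blend 3 wins overall — the comparison reverses. Blend 1's plots skew toward sandy soil, which has a lower base rate.

Yes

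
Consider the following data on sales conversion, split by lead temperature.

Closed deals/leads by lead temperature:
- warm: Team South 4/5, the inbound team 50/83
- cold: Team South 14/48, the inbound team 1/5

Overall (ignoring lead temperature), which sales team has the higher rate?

the inbound team

Warm: Team South 4/5 = 80.0%, the inbound team 50/83 = 60.2% → Team South
Cold: Team South 14/48 = 29.2%, the inbound team 1/5 = 20.0% → Team South
Overall: Team South 18/53 = 34.0%, the inbound team 51/88 = 58.0% → the inbound team
(Team South wins every lead group but the inbound team wins overall — Team South's leads skew toward the low-rate cold group.)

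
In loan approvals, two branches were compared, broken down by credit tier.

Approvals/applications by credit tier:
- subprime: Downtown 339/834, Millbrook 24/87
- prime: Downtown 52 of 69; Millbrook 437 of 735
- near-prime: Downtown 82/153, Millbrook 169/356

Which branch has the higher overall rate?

Subprime: Downtown 339/834 = 40.6%, Millbrook 24/87 = 27.6% → Downtown
Prime: Downtown 52/69 = 75.4%, Millbrook 437/735 = 59.5% → Downtown
Near-prime: Downtown 82/153 = 53.6%, Millbrook 169/356 = 47.5% → Downtown
Overall: Downtown 473/1056 = 44.8%, Millbrook 630/1178 = 53.5% → Millbrook
(Downtown wins every credit group but Millbrook wins overall — Downtown's applications skew toward the low-rate subprime group.)

Millbrook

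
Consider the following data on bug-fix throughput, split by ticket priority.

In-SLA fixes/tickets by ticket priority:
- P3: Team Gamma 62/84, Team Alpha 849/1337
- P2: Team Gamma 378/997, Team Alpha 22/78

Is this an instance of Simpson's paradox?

P3: Team Gamma 62/84 = 73.8%, Team Alpha 849/1337 = 63.5% → Team Gamma
P2: Team Gamma 378/997 = 37.9%, Team Alpha 22/78 = 28.2% → Team Gamma
Overall: Team Gamma 440/1081 = 40.7%, Team Alpha 871/1415 = 61.6% → Team Alpha
Team Gamma wins each ticket group but Team Alpha wins overall — the comparison reverses. Team Gamma's tickets skew toward P2, which has a lower base rate.

Yes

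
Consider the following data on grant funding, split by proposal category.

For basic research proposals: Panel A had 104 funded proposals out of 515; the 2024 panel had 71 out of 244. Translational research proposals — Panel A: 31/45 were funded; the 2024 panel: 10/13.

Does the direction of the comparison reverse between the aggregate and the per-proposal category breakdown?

Basic research: Panel A 104/515 = 20.2%, the 2024 panel 71/244 = 29.1% → the 2024 panel
Translational research: Panel A 31/45 = 68.9%, the 2024 panel 10/13 = 76.9% → the 2024 panel
Overall: Panel A 135/560 = 24.1%, the 2024 panel 81/257 = 31.5% → the 2024 panel
The 2024 panel wins overall and in every proposal group — no reversal.

No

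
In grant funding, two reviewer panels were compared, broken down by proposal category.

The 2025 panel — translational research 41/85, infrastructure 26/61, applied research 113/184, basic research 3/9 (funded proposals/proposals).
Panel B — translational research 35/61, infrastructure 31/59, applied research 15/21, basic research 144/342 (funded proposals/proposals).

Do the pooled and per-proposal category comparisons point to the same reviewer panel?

No

Translational research: the 2025 panel 41/85 = 48.2%, Panel B 35/61 = 57.4% → Panel B
Infrastructure: the 2025 panel 26/61 = 42.6%, Panel B 31/59 = 52.5% → Panel B
Applied research: the 2025 panel 113/184 = 61.4%, Panel B 15/21 = 71.4% → Panel B
Basic research: the 2025 panel 3/9 = 33.3%, Panel B 144/342 = 42.1% → Panel B
Overall: the 2025 panel 183/339 = 54.0%, Panel B 225/483 = 46.6% → the 2025 panel
Panel B wins each proposal group but the 2025 panel wins overall — the comparison reverses. Panel B's proposals skew toward basic research, which has a lower base rate.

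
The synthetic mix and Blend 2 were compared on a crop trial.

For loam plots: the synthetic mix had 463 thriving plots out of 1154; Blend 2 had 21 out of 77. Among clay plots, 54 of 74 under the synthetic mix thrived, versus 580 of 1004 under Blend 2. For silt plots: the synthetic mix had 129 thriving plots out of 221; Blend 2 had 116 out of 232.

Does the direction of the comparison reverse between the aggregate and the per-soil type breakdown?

Loam: the synthetic mix 463/1154 = 40.1%, Blend 2 21/77 = 27.3% → the synthetic mix
Clay: the synthetic mix 54/74 = 73.0%, Blend 2 580/1004 = 57.8% → the synthetic mix
Silt: the synthetic mix 129/221 = 58.4%, Blend 2 116/232 = 50.0% → the synthetic mix
Overall: the synthetic mix 646/1449 = 44.6%, Blend 2 717/1313 = 54.6% → Blend 2
The synthetic mix wins each soil group but Blend 2 wins overall — the comparison reverses. The synthetic mix's plots skew toward loam, which has a lower base rate.

Yes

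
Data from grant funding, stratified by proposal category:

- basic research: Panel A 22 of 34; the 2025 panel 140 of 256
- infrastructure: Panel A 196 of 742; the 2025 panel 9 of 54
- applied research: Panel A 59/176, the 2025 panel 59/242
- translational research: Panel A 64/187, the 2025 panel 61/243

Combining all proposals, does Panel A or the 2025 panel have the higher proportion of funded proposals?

Basic research: Panel A 22/34 = 64.7%, the 2025 panel 140/256 = 54.7% → Panel A
Infrastructure: Panel A 196/742 = 26.4%, the 2025 panel 9/54 = 16.7% → Panel A
Applied research: Panel A 59/176 = 33.5%, the 2025 panel 59/242 = 24.4% → Panel A
Translational research: Panel A 64/187 = 34.2%, the 2025 panel 61/243 = 25.1% → Panel A
Overall: Panel A 341/1139 = 29.9%, the 2025 panel 269/795 = 33.8% → the 2025 panel
(Panel A wins every proposal group but the 2025 panel wins overall — Panel A's proposals skew toward the low-rate infrastructure group.)

the 2025 panel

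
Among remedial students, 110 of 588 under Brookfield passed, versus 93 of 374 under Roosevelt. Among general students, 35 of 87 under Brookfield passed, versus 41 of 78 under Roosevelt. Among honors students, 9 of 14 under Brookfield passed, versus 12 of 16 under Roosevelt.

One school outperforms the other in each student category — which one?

Remedial: Brookfield 110/588 = 18.7%, Roosevelt 93/374 = 24.9% → Roosevelt
General: Brookfield 35/87 = 40.2%, Roosevelt 41/78 = 52.6% → Roosevelt
Honors: Brookfield 9/14 = 64.3%, Roosevelt 12/16 = 75.0% → Roosevelt
Roosevelt has the higher rate in all 3 groups.

Roosevelt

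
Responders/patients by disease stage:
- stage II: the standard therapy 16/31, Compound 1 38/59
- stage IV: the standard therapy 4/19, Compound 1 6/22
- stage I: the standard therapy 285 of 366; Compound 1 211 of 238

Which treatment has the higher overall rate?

Compound 1

Stage II: the standard therapy 16/31 = 51.6%, Compound 1 38/59 = 64.4% → Compound 1
Stage IV: the standard therapy 4/19 = 21.1%, Compound 1 6/22 = 27.3% → Compound 1
Stage I: the standard therapy 285/366 = 77.9%, Compound 1 211/238 = 88.7% → Compound 1
Overall: the standard therapy 305/416 = 73.3%, Compound 1 255/319 = 79.9% → Compound 1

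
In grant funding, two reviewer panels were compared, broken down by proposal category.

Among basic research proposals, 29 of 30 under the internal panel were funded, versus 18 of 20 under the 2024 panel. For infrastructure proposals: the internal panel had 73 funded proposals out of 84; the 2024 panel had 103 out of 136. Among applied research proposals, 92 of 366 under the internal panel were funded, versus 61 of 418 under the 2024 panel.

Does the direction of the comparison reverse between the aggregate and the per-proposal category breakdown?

Basic research: the internal panel 29/30 = 96.7%, the 2024 panel 18/20 = 90.0% → the internal panel
Infrastructure: the internal panel 73/84 = 86.9%, the 2024 panel 103/136 = 75.7% → the internal panel
Applied research: the internal panel 92/366 = 25.1%, the 2024 panel 61/418 = 14.6% → the internal panel
Overall: the internal panel 194/480 = 40.4%, the 2024 panel 182/574 = 31.7% → the internal panel
The internal panel wins overall and in every proposal group — no reversal.

No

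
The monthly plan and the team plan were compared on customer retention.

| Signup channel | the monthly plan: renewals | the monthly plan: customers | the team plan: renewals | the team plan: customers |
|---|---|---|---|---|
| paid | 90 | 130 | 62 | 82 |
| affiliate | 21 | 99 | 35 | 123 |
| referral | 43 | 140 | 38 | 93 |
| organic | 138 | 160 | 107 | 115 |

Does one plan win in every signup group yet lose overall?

No

Paid: the monthly plan 90/130 = 69.2%, the team plan 62/82 = 75.6% → the team plan
Affiliate: the monthly plan 21/99 = 21.2%, the team plan 35/123 = 28.5% → the team plan
Referral: the monthly plan 43/140 = 30.7%, the team plan 38/93 = 40.9% → the team plan
Organic: the monthly plan 138/160 = 86.2%, the team plan 107/115 = 93.0% → the team plan
Overall: the monthly plan 292/529 = 55.2%, the team plan 242/413 = 58.6% → the team plan
The team plan wins overall and in every signup group — no reversal.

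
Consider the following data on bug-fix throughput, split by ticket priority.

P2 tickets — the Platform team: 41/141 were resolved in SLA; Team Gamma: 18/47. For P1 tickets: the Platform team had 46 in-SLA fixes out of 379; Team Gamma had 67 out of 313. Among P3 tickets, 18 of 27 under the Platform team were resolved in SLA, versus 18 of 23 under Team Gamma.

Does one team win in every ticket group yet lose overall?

No

P2: the Platform team 41/141 = 29.1%, Team Gamma 18/47 = 38.3% → Team Gamma
P1: the Platform team 46/379 = 12.1%, Team Gamma 67/313 = 21.4% → Team Gamma
P3: the Platform team 18/27 = 66.7%, Team Gamma 18/23 = 78.3% → Team Gamma
Overall: the Platform team 105/547 = 19.2%, Team Gamma 103/383 = 26.9% → Team Gamma
Team Gamma wins overall and in every ticket group — no reversal.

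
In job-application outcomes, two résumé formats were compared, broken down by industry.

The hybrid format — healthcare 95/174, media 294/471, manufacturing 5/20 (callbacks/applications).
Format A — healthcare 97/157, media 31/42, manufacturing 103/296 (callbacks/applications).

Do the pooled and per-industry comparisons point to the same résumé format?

Healthcare: the hybrid format 95/174 = 54.6%, Format A 97/157 = 61.8% → Format A
Media: the hybrid format 294/471 = 62.4%, Format A 31/42 = 73.8% → Format A
Manufacturing: the hybrid format 5/20 = 25.0%, Format A 103/296 = 34.8% → Format A
Overall: the hybrid format 394/665 = 59.2%, Format A 231/495 = 46.7% → the hybrid format
Format A wins each industry group but the hybrid format wins overall — the comparison reverses. Format A's applications skew toward manufacturing, which has a lower base rate.

No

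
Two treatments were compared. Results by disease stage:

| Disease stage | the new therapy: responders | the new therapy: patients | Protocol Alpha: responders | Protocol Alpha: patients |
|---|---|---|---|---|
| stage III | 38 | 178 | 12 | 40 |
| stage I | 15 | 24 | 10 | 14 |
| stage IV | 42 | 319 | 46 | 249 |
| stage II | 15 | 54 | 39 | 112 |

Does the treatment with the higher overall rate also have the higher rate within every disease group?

Stage III: the new therapy 38/178 = 21.3%, Protocol Alpha 12/40 = 30.0% → Protocol Alpha
Stage I: the new therapy 15/24 = 62.5%, Protocol Alpha 10/14 = 71.4% → Protocol Alpha
Stage IV: the new therapy 42/319 = 13.2%, Protocol Alpha 46/249 = 18.5% → Protocol Alpha
Stage II: the new therapy 15/54 = 27.8%, Protocol Alpha 39/112 = 34.8% → Protocol Alpha
Overall: the new therapy 110/575 = 19.1%, Protocol Alpha 107/415 = 25.8% → Protocol Alpha
Protocol Alpha wins overall and in every disease group — no reversal.

Yes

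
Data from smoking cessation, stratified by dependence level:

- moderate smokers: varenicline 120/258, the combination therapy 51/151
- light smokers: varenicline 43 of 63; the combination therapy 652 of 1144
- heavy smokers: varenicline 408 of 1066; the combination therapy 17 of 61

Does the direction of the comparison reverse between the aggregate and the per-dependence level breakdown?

Yes

Moderate smokers: varenicline 120/258 = 46.5%, the combination therapy 51/151 = 33.8% → varenicline
Light smokers: varenicline 43/63 = 68.3%, the combination therapy 652/1144 = 57.0% → varenicline
Heavy smokers: varenicline 408/1066 = 38.3%, the combination therapy 17/61 = 27.9% → varenicline
Overall: varenicline 571/1387 = 41.2%, the combination therapy 720/1356 = 53.1% → the combination therapy
Varenicline wins each dependence group but the combination therapy wins overall — the comparison reverses. Varenicline's participants skew toward heavy smokers, which has a lower base rate.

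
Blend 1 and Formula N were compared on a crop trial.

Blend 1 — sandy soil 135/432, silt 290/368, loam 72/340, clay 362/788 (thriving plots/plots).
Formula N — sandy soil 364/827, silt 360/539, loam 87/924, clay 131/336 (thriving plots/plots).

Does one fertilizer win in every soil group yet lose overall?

Sandy soil: Blend 1 135/432 = 31.2%, Formula N 364/827 = 44.0% → Formula N
Silt: Blend 1 290/368 = 78.8%, Formula N 360/539 = 66.8% → Blend 1
Loam: Blend 1 72/340 = 21.2%, Formula N 87/924 = 9.4% → Blend 1
Clay: Blend 1 362/788 = 45.9%, Formula N 131/336 = 39.0% → Blend 1
Overall: Blend 1 859/1928 = 44.6%, Formula N 942/2626 = 35.9% → Blend 1
Neither sweeps: Blend 1 wins 3 of 4 groups, Formula N wins 1. Blend 1 wins overall but not every group — no Simpson reversal.

No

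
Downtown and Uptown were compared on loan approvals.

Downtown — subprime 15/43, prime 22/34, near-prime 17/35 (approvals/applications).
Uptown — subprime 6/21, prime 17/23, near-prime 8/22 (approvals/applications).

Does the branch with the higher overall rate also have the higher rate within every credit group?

Subprime: Downtown 15/43 = 34.9%, Uptown 6/21 = 28.6% → Downtown
Prime: Downtown 22/34 = 64.7%, Uptown 17/23 = 73.9% → Uptown
Near-prime: Downtown 17/35 = 48.6%, Uptown 8/22 = 36.4% → Downtown
Overall: Downtown 54/112 = 48.2%, Uptown 31/66 = 47.0% → Downtown
Neither sweeps: Downtown wins 2 of 3 groups, Uptown wins 1. Downtown wins overall but not every group — no Simpson reversal.

No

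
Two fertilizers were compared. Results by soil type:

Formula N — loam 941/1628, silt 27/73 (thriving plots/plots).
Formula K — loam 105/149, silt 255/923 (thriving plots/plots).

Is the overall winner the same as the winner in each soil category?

No

Loam: Formula N 941/1628 = 57.8%, Formula K 105/149 = 70.5% → Formula K
Silt: Formula N 27/73 = 37.0%, Formula K 255/923 = 27.6% → Formula N
Overall: Formula N 968/1701 = 56.9%, Formula K 360/1072 = 33.6% → Formula N
Neither sweeps: Formula N wins 1 of 2 groups, Formula K wins 1. Formula N wins overall but not every group — no Simpson reversal.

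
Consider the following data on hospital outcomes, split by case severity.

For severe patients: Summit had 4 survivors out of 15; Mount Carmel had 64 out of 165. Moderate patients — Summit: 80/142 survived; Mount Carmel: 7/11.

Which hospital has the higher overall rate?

Severe: Summit 4/15 = 26.7%, Mount Carmel 64/165 = 38.8% → Mount Carmel
Moderate: Summit 80/142 = 56.3%, Mount Carmel 7/11 = 63.6% → Mount Carmel
Overall: Summit 84/157 = 53.5%, Mount Carmel 71/176 = 40.3% → Summit
(Mount Carmel wins every case group but Summit wins overall — Mount Carmel's patients skew toward the low-rate severe group.)

Summit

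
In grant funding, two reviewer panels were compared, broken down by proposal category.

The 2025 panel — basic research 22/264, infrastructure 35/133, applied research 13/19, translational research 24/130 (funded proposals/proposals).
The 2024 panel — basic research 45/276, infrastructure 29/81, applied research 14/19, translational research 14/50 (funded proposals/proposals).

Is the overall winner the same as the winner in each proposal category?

Basic research: the 2025 panel 22/264 = 8.3%, the 2024 panel 45/276 = 16.3% → the 2024 panel
Infrastructure: the 2025 panel 35/133 = 26.3%, the 2024 panel 29/81 = 35.8% → the 2024 panel
Applied research: the 2025 panel 13/19 = 68.4%, the 2024 panel 14/19 = 73.7% → the 2024 panel
Translational research: the 2025 panel 24/130 = 18.5%, the 2024 panel 14/50 = 28.0% → the 2024 panel
Overall: the 2025 panel 94/546 = 17.2%, the 2024 panel 102/426 = 23.9% → the 2024 panel
The 2024 panel wins overall and in every proposal group — no reversal.

Yes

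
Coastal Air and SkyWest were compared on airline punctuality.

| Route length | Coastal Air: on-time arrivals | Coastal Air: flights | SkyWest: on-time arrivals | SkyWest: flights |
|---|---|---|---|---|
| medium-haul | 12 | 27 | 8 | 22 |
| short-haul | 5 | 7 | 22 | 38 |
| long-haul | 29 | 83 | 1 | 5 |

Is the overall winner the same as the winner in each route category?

No

Medium-haul: Coastal Air 12/27 = 44.4%, SkyWest 8/22 = 36.4% → Coastal Air
Short-haul: Coastal Air 5/7 = 71.4%, SkyWest 22/38 = 57.9% → Coastal Air
Long-haul: Coastal Air 29/83 = 34.9%, SkyWest 1/5 = 20.0% → Coastal Air
Overall: Coastal Air 46/117 = 39.3%, SkyWest 31/65 = 47.7% → SkyWest
Coastal Air wins each route group but SkyWest wins overall — the comparison reverses. Coastal Air's flights skew toward long-haul, which has a lower base rate.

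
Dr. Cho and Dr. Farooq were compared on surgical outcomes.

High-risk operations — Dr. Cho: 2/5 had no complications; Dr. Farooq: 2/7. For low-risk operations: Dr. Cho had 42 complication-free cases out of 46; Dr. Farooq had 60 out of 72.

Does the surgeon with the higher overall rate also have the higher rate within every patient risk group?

High-risk: Dr. Cho 2/5 = 40.0%, Dr. Farooq 2/7 = 28.6% → Dr. Cho
Low-risk: Dr. Cho 42/46 = 91.3%, Dr. Farooq 60/72 = 83.3% → Dr. Cho
Overall: Dr. Cho 44/51 = 86.3%, Dr. Farooq 62/79 = 78.5% → Dr. Cho
Dr. Cho wins overall and in every patient risk group — no reversal.

Yes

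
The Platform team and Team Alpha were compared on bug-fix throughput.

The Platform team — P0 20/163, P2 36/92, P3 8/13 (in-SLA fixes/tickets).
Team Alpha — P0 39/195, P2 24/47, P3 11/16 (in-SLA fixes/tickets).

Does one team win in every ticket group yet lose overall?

No

P0: the Platform team 20/163 = 12.3%, Team Alpha 39/195 = 20.0% → Team Alpha
P2: the Platform team 36/92 = 39.1%, Team Alpha 24/47 = 51.1% → Team Alpha
P3: the Platform team 8/13 = 61.5%, Team Alpha 11/16 = 68.8% → Team Alpha
Overall: the Platform team 64/268 = 23.9%, Team Alpha 74/258 = 28.7% → Team Alpha
Team Alpha wins overall and in every ticket group — no reversal.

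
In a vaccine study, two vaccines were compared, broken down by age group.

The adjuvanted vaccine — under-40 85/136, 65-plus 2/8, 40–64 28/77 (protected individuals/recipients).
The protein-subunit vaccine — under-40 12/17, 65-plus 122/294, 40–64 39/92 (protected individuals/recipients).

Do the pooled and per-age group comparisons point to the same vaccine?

No

Under-40: the adjuvanted vaccine 85/136 = 62.5%, the protein-subunit vaccine 12/17 = 70.6% → the protein-subunit vaccine
65-plus: the adjuvanted vaccine 2/8 = 25.0%, the protein-subunit vaccine 122/294 = 41.5% → the protein-subunit vaccine
40–64: the adjuvanted vaccine 28/77 = 36.4%, the protein-subunit vaccine 39/92 = 42.4% → the protein-subunit vaccine
Overall: the adjuvanted vaccine 115/221 = 52.0%, the protein-subunit vaccine 173/403 = 42.9% → the adjuvanted vaccine
The protein-subunit vaccine wins each age group but the adjuvanted vaccine wins overall — the comparison reverses. The protein-subunit vaccine's recipients skew toward 65-plus, which has a lower base rate.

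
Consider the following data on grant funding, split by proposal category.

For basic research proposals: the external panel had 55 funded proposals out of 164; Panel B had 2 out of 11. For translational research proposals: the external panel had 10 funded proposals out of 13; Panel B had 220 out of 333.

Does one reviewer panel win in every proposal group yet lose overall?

Yes

Basic research: the external panel 55/164 = 33.5%, Panel B 2/11 = 18.2% → the external panel
Translational research: the external panel 10/13 = 76.9%, Panel B 220/333 = 66.1% → the external panel
Overall: the external panel 65/177 = 36.7%, Panel B 222/344 = 64.5% → Panel B
The external panel wins each proposal group but Panel B wins overall — the comparison reverses. The external panel's proposals skew toward basic research, which has a lower base rate.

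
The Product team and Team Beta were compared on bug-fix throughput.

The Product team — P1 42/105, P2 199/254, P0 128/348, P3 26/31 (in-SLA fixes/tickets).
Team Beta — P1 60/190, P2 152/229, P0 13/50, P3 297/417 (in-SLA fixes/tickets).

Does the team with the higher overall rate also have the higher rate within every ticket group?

P1: the Product team 42/105 = 40.0%, Team Beta 60/190 = 31.6% → the Product team
P2: the Product team 199/254 = 78.3%, Team Beta 152/229 = 66.4% → the Product team
P0: the Product team 128/348 = 36.8%, Team Beta 13/50 = 26.0% → the Product team
P3: the Product team 26/31 = 83.9%, Team Beta 297/417 = 71.2% → the Product team
Overall: the Product team 395/738 = 53.5%, Team Beta 522/886 = 58.9% → Team Beta
The Product team wins each ticket group but Team Beta wins overall — the comparison reverses. The Product team's tickets skew toward P0, which has a lower base rate.

No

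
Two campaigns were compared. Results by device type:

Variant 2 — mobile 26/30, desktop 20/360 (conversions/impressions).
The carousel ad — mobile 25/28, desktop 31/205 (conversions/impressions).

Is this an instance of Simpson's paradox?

No

Mobile: Variant 2 26/30 = 86.7%, the carousel ad 25/28 = 89.3% → the carousel ad
Desktop: Variant 2 20/360 = 5.6%, the carousel ad 31/205 = 15.1% → the carousel ad
Overall: Variant 2 46/390 = 11.8%, the carousel ad 56/233 = 24.0% → the carousel ad
The carousel ad wins overall and in every device group — no reversal.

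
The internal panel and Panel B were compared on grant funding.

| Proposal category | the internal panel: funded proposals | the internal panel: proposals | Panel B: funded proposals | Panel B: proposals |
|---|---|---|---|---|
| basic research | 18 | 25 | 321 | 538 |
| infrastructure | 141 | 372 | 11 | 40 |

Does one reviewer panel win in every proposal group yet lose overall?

Basic research: the internal panel 18/25 = 72.0%, Panel B 321/538 = 59.7% → the internal panel
Infrastructure: the internal panel 141/372 = 37.9%, Panel B 11/40 = 27.5% → the internal panel
Overall: the internal panel 159/397 = 40.1%, Panel B 332/578 = 57.4% → Panel B
The internal panel wins each proposal group but Panel B wins overall — the comparison reverses. The internal panel's proposals skew toward infrastructure, which has a lower base rate.

Yes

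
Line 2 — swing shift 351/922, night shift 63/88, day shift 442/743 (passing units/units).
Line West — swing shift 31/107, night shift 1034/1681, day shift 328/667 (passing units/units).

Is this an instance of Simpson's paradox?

Yes

Swing shift: Line 2 351/922 = 38.1%, Line West 31/107 = 29.0% → Line 2
Night shift: Line 2 63/88 = 71.6%, Line West 1034/1681 = 61.5% → Line 2
Day shift: Line 2 442/743 = 59.5%, Line West 328/667 = 49.2% → Line 2
Overall: Line 2 856/1753 = 48.8%, Line West 1393/2455 = 56.7% → Line West
Line 2 wins each shift group but Line West wins overall — the comparison reverses. Line 2's units skew toward swing shift, which has a lower base rate.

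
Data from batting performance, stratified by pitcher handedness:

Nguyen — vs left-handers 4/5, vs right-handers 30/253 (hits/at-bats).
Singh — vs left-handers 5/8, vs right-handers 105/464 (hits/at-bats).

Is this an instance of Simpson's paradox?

Vs left-handers: Nguyen 4/5 = 80.0%, Singh 5/8 = 62.5% → Nguyen
Vs right-handers: Nguyen 30/253 = 11.9%, Singh 105/464 = 22.6% → Singh
Overall: Nguyen 34/258 = 13.2%, Singh 110/472 = 23.3% → Singh
Neither sweeps: Nguyen wins 1 of 2 groups, Singh wins 1. Singh wins overall but not every group — no Simpson reversal.

No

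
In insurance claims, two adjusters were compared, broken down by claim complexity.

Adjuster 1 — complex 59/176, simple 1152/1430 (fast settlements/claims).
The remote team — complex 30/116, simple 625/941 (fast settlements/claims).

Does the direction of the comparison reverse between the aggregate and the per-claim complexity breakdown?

No

Complex: Adjuster 1 59/176 = 33.5%, the remote team 30/116 = 25.9% → Adjuster 1
Simple: Adjuster 1 1152/1430 = 80.6%, the remote team 625/941 = 66.4% → Adjuster 1
Overall: Adjuster 1 1211/1606 = 75.4%, the remote team 655/1057 = 62.0% → Adjuster 1
Adjuster 1 wins overall and in every claim group — no reversal.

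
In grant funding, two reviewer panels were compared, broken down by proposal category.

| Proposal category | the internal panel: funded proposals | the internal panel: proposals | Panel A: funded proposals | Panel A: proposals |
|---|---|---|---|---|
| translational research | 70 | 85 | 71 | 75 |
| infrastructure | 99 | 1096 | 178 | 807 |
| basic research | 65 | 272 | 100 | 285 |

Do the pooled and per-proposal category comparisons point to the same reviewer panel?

Yes

Translational research: the internal panel 70/85 = 82.4%, Panel A 71/75 = 94.7% → Panel A
Infrastructure: the internal panel 99/1096 = 9.0%, Panel A 178/807 = 22.1% → Panel A
Basic research: the internal panel 65/272 = 23.9%, Panel A 100/285 = 35.1% → Panel A
Overall: the internal panel 234/1453 = 16.1%, Panel A 349/1167 = 29.9% → Panel A
Panel A wins overall and in every proposal group — no reversal.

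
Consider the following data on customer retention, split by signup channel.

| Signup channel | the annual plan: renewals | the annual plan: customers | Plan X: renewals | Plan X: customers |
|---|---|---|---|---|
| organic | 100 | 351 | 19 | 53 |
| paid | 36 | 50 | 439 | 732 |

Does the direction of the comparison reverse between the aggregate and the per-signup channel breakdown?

Organic: the annual plan 100/351 = 28.5%, Plan X 19/53 = 35.8% → Plan X
Paid: the annual plan 36/50 = 72.0%, Plan X 439/732 = 60.0% → the annual plan
Overall: the annual plan 136/401 = 33.9%, Plan X 458/785 = 58.3% → Plan X
Neither sweeps: the annual plan wins 1 of 2 groups, Plan X wins 1. Plan X wins overall but not every group — no Simpson reversal.

No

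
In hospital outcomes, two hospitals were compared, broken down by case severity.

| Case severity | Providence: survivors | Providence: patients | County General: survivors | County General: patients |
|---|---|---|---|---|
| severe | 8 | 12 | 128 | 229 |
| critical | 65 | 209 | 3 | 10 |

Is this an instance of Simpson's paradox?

Yes

Severe: Providence 8/12 = 66.7%, County General 128/229 = 55.9% → Providence
Critical: Providence 65/209 = 31.1%, County General 3/10 = 30.0% → Providence
Overall: Providence 73/221 = 33.0%, County General 131/239 = 54.8% → County General
Providence wins each case group but County General wins overall — the comparison reverses. Providence's patients skew toward critical, which has a lower base rate.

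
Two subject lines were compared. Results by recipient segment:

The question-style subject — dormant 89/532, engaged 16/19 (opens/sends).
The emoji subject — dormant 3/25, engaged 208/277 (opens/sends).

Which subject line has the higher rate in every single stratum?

Dormant: the question-style subject 89/532 = 16.7%, the emoji subject 3/25 = 12.0% → the question-style subject
Engaged: the question-style subject 16/19 = 84.2%, the emoji subject 208/277 = 75.1% → the question-style subject
The question-style subject has the higher rate in both groups.

the question-style subject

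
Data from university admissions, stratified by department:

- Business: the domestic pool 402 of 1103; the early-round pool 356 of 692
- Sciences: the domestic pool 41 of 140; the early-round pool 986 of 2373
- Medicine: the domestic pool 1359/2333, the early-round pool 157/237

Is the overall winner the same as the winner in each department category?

Business: the domestic pool 402/1103 = 36.4%, the early-round pool 356/692 = 51.4% → the early-round pool
Sciences: the domestic pool 41/140 = 29.3%, the early-round pool 986/2373 = 41.6% → the early-round pool
Medicine: the domestic pool 1359/2333 = 58.3%, the early-round pool 157/237 = 66.2% → the early-round pool
Overall: the domestic pool 1802/3576 = 50.4%, the early-round pool 1499/3302 = 45.4% → the domestic pool
The early-round pool wins each department group but the domestic pool wins overall — the comparison reverses. The early-round pool's applicants skew toward Sciences, which has a lower base rate.

No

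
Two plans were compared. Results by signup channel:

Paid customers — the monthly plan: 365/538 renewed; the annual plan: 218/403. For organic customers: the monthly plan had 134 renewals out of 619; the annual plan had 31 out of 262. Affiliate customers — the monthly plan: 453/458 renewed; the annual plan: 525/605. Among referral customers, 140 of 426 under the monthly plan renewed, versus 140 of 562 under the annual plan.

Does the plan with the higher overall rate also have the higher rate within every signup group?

Paid: the monthly plan 365/538 = 67.8%, the annual plan 218/403 = 54.1% → the monthly plan
Organic: the monthly plan 134/619 = 21.6%, the annual plan 31/262 = 11.8% → the monthly plan
Affiliate: the monthly plan 453/458 = 98.9%, the annual plan 525/605 = 86.8% → the monthly plan
Referral: the monthly plan 140/426 = 32.9%, the annual plan 140/562 = 24.9% → the monthly plan
Overall: the monthly plan 1092/2041 = 53.5%, the annual plan 914/1832 = 49.9% → the monthly plan
The monthly plan wins overall and in every signup group — no reversal.

Yes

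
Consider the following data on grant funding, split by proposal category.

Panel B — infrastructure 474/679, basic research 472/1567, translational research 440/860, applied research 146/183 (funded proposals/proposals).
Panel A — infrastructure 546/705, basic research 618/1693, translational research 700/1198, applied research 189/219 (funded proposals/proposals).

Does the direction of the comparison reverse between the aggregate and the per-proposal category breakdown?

Infrastructure: Panel B 474/679 = 69.8%, Panel A 546/705 = 77.4% → Panel A
Basic research: Panel B 472/1567 = 30.1%, Panel A 618/1693 = 36.5% → Panel A
Translational research: Panel B 440/860 = 51.2%, Panel A 700/1198 = 58.4% → Panel A
Applied research: Panel B 146/183 = 79.8%, Panel A 189/219 = 86.3% → Panel A
Overall: Panel B 1532/3289 = 46.6%, Panel A 2053/3815 = 53.8% → Panel A
Panel A wins overall and in every proposal group — no reversal.

No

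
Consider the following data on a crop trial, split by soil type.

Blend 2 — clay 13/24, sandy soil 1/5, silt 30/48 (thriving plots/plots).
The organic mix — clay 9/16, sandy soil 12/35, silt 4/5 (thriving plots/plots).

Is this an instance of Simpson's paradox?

Clay: Blend 2 13/24 = 54.2%, the organic mix 9/16 = 56.2% → the organic mix
Sandy soil: Blend 2 1/5 = 20.0%, the organic mix 12/35 = 34.3% → the organic mix
Silt: Blend 2 30/48 = 62.5%, the organic mix 4/5 = 80.0% → the organic mix
Overall: Blend 2 44/77 = 57.1%, the organic mix 25/56 = 44.6% → Blend 2
The organic mix wins each soil group but Blend 2 wins overall — the comparison reverses. The organic mix's plots skew toward sandy soil, which has a lower base rate.

Yes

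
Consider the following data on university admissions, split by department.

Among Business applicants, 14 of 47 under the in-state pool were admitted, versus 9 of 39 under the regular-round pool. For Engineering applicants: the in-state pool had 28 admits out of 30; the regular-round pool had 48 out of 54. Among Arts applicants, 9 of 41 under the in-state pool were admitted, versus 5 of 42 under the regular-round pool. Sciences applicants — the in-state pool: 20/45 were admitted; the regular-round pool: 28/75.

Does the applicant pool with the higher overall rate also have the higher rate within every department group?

Yes

Business: the in-state pool 14/47 = 29.8%, the regular-round pool 9/39 = 23.1% → the in-state pool
Engineering: the in-state pool 28/30 = 93.3%, the regular-round pool 48/54 = 88.9% → the in-state pool
Arts: the in-state pool 9/41 = 22.0%, the regular-round pool 5/42 = 11.9% → the in-state pool
Sciences: the in-state pool 20/45 = 44.4%, the regular-round pool 28/75 = 37.3% → the in-state pool
Overall: the in-state pool 71/163 = 43.6%, the regular-round pool 90/210 = 42.9% → the in-state pool
The in-state pool wins overall and in every department group — no reversal.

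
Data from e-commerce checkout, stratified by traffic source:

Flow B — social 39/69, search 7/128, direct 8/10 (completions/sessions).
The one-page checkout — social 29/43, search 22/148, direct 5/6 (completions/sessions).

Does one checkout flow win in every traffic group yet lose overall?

No

Social: Flow B 39/69 = 56.5%, the one-page checkout 29/43 = 67.4% → the one-page checkout
Search: Flow B 7/128 = 5.5%, the one-page checkout 22/148 = 14.9% → the one-page checkout
Direct: Flow B 8/10 = 80.0%, the one-page checkout 5/6 = 83.3% → the one-page checkout
Overall: Flow B 54/207 = 26.1%, the one-page checkout 56/197 = 28.4% → the one-page checkout
The one-page checkout wins overall and in every traffic group — no reversal.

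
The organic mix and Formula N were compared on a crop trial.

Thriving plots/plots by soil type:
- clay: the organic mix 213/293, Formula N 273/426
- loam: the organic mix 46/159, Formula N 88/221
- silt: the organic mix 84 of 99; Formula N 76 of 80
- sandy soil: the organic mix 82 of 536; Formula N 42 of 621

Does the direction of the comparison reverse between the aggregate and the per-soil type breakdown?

No

Clay: the organic mix 213/293 = 72.7%, Formula N 273/426 = 64.1% → the organic mix
Loam: the organic mix 46/159 = 28.9%, Formula N 88/221 = 39.8% → Formula N
Silt: the organic mix 84/99 = 84.8%, Formula N 76/80 = 95.0% → Formula N
Sandy soil: the organic mix 82/536 = 15.3%, Formula N 42/621 = 6.8% → the organic mix
Overall: the organic mix 425/1087 = 39.1%, Formula N 479/1348 = 35.5% → the organic mix
Neither sweeps: the organic mix wins 2 of 4 groups, Formula N wins 2. The organic mix wins overall but not every group — no Simpson reversal.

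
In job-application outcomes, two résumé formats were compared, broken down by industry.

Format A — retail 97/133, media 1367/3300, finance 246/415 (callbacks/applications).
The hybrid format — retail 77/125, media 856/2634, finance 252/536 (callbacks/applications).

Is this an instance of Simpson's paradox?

Retail: Format A 97/133 = 72.9%, the hybrid format 77/125 = 61.6% → Format A
Media: Format A 1367/3300 = 41.4%, the hybrid format 856/2634 = 32.5% → Format A
Finance: Format A 246/415 = 59.3%, the hybrid format 252/536 = 47.0% → Format A
Overall: Format A 1710/3848 = 44.4%, the hybrid format 1185/3295 = 36.0% → Format A
Format A wins overall and in every industry group — no reversal.

No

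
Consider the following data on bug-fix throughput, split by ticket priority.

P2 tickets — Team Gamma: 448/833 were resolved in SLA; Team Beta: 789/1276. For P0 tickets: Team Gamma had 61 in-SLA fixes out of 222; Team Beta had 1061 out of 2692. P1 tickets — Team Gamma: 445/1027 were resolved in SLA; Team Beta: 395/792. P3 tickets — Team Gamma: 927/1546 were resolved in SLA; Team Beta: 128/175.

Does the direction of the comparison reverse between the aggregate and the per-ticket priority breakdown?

P2: Team Gamma 448/833 = 53.8%, Team Beta 789/1276 = 61.8% → Team Beta
P0: Team Gamma 61/222 = 27.5%, Team Beta 1061/2692 = 39.4% → Team Beta
P1: Team Gamma 445/1027 = 43.3%, Team Beta 395/792 = 49.9% → Team Beta
P3: Team Gamma 927/1546 = 60.0%, Team Beta 128/175 = 73.1% → Team Beta
Overall: Team Gamma 1881/3628 = 51.8%, Team Beta 2373/4935 = 48.1% → Team Gamma
Team Beta wins each ticket group but Team Gamma wins overall — the comparison reverses. Team Beta's tickets skew toward P0, which has a lower base rate.

Yes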